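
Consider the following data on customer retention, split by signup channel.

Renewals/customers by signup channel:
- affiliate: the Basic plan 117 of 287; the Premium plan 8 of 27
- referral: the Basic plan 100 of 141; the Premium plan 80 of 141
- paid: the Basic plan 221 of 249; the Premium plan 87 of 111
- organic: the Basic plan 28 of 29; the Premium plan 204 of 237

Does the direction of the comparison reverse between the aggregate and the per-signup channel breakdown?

Yes

Affiliate: the Basic plan 117/287 = 40.8%, the Premium plan 8/27 = 29.6% → the Basic plan
Referral: the Basic plan 100/141 = 70.9%, the Premium plan 80/141 = 56.7% → the Basic plan
Paid: the Basic plan 221/249 = 88.8%, the Premium plan 87/111 = 78.4% → the Basic plan
Organic: the Basic plan 28/29 = 96.6%, the Premium plan 204/237 = 86.1% → the Basic plan
Overall: the Basic plan 466/706 = 66.0%, the Premium plan 379/516 = 73.4% → the Premium plan
The Basic plan wins each signup group but the Premium plan wins overall — the comparison reverses. The Basic plan's customers skew toward affiliate, which has a lower base rate.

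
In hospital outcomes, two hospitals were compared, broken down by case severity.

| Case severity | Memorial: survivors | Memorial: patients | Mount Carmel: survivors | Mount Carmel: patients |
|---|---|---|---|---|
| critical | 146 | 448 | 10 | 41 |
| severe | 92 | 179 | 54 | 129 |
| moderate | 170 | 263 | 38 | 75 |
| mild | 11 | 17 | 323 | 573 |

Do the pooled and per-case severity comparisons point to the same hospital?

Critical: Memorial 146/448 = 32.6%, Mount Carmel 10/41 = 24.4% → Memorial
Severe: Memorial 92/179 = 51.4%, Mount Carmel 54/129 = 41.9% → Memorial
Moderate: Memorial 170/263 = 64.6%, Mount Carmel 38/75 = 50.7% → Memorial
Mild: Memorial 11/17 = 64.7%, Mount Carmel 323/573 = 56.4% → Memorial
Overall: Memorial 419/907 = 46.2%, Mount Carmel 425/818 = 52.0% → Mount Carmel
Memorial wins each case group but Mount Carmel wins overall — the comparison reverses. Memorial's patients skew toward critical, which has a lower base rate.

No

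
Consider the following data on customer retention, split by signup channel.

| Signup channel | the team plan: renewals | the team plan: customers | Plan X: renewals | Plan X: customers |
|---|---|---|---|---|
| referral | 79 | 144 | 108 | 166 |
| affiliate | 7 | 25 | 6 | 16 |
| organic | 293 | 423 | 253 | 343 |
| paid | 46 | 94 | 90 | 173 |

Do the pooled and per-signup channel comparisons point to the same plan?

Referral: the team plan 79/144 = 54.9%, Plan X 108/166 = 65.1% → Plan X
Affiliate: the team plan 7/25 = 28.0%, Plan X 6/16 = 37.5% → Plan X
Organic: the team plan 293/423 = 69.3%, Plan X 253/343 = 73.8% → Plan X
Paid: the team plan 46/94 = 48.9%, Plan X 90/173 = 52.0% → Plan X
Overall: the team plan 425/686 = 62.0%, Plan X 457/698 = 65.5% → Plan X
Plan X wins overall and in every signup group — no reversal.

Yes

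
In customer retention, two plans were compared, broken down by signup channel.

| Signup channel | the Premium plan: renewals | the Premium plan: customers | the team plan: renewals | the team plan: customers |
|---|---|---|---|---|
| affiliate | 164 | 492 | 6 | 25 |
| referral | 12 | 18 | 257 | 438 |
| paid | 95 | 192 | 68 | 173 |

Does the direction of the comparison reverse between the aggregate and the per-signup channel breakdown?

Yes

Affiliate: the Premium plan 164/492 = 33.3%, the team plan 6/25 = 24.0% → the Premium plan
Referral: the Premium plan 12/18 = 66.7%, the team plan 257/438 = 58.7% → the Premium plan
Paid: the Premium plan 95/192 = 49.5%, the team plan 68/173 = 39.3% → the Premium plan
Overall: the Premium plan 271/702 = 38.6%, the team plan 331/636 = 52.0% → the team plan
The Premium plan wins each signup group but the team plan wins overall — the comparison reverses. The Premium plan's customers skew toward affiliate, which has a lower base rate.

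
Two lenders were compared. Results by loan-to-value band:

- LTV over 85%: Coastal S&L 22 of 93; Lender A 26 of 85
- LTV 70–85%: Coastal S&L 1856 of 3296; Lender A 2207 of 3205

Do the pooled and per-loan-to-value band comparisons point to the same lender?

LTV over 85%: Coastal S&L 22/93 = 23.7%, Lender A 26/85 = 30.6% → Lender A
LTV 70–85%: Coastal S&L 1856/3296 = 56.3%, Lender A 2207/3205 = 68.9% → Lender A
Overall: Coastal S&L 1878/3389 = 55.4%, Lender A 2233/3290 = 67.9% → Lender A
Lender A wins overall and in every loan-to-value group — no reversal.

Yes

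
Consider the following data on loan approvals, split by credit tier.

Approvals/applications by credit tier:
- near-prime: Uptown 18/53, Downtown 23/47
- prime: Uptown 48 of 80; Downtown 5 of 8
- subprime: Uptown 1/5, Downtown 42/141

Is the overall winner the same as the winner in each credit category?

Near-prime: Uptown 18/53 = 34.0%, Downtown 23/47 = 48.9% → Downtown
Prime: Uptown 48/80 = 60.0%, Downtown 5/8 = 62.5% → Downtown
Subprime: Uptown 1/5 = 20.0%, Downtown 42/141 = 29.8% → Downtown
Overall: Uptown 67/138 = 48.6%, Downtown 70/196 = 35.7% → Uptown
Downtown wins each credit group but Uptown wins overall — the comparison reverses. Downtown's applications skew toward subprime, which has a lower base rate.

No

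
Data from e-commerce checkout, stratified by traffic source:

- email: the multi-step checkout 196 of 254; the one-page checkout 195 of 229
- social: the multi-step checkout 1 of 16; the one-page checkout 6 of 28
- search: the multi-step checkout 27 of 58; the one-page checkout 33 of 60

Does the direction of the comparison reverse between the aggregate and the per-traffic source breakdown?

No

Email: the multi-step checkout 196/254 = 77.2%, the one-page checkout 195/229 = 85.2% → the one-page checkout
Social: the multi-step checkout 1/16 = 6.2%, the one-page checkout 6/28 = 21.4% → the one-page checkout
Search: the multi-step checkout 27/58 = 46.6%, the one-page checkout 33/60 = 55.0% → the one-page checkout
Overall: the multi-step checkout 224/328 = 68.3%, the one-page checkout 234/317 = 73.8% → the one-page checkout
The one-page checkout wins overall and in every traffic group — no reversal.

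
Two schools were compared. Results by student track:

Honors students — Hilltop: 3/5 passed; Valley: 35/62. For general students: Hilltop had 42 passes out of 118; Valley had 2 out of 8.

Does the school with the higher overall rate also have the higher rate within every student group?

No

Honors: Hilltop 3/5 = 60.0%, Valley 35/62 = 56.5% → Hilltop
General: Hilltop 42/118 = 35.6%, Valley 2/8 = 25.0% → Hilltop
Overall: Hilltop 45/123 = 36.6%, Valley 37/70 = 52.9% → Valley
Hilltop wins each student group but Valley wins overall — the comparison reverses. Hilltop's students skew toward general, which has a lower base rate.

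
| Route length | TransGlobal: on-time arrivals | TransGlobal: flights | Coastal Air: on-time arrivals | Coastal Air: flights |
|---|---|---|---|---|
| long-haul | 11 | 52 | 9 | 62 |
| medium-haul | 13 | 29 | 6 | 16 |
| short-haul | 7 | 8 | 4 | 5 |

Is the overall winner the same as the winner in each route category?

Long-haul: TransGlobal 11/52 = 21.2%, Coastal Air 9/62 = 14.5% → TransGlobal
Medium-haul: TransGlobal 13/29 = 44.8%, Coastal Air 6/16 = 37.5% → TransGlobal
Short-haul: TransGlobal 7/8 = 87.5%, Coastal Air 4/5 = 80.0% → TransGlobal
Overall: TransGlobal 31/89 = 34.8%, Coastal Air 19/83 = 22.9% → TransGlobal
TransGlobal wins overall and in every route group — no reversal.

Yes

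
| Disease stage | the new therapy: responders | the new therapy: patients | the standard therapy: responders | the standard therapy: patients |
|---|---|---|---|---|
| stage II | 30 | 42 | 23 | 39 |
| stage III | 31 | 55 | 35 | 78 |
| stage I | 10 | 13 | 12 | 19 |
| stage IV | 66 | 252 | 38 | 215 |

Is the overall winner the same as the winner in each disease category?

Yes

Stage II: the new therapy 30/42 = 71.4%, the standard therapy 23/39 = 59.0% → the new therapy
Stage III: the new therapy 31/55 = 56.4%, the standard therapy 35/78 = 44.9% → the new therapy
Stage I: the new therapy 10/13 = 76.9%, the standard therapy 12/19 = 63.2% → the new therapy
Stage IV: the new therapy 66/252 = 26.2%, the standard therapy 38/215 = 17.7% → the new therapy
Overall: the new therapy 137/362 = 37.8%, the standard therapy 108/351 = 30.8% → the new therapy
The new therapy wins overall and in every disease group — no reversal.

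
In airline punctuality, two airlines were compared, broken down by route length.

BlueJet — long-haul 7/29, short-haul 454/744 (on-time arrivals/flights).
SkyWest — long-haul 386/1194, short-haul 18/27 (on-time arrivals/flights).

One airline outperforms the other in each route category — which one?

Long-haul: BlueJet 7/29 = 24.1%, SkyWest 386/1194 = 32.3% → SkyWest
Short-haul: BlueJet 454/744 = 61.0%, SkyWest 18/27 = 66.7% → SkyWest
SkyWest has the higher rate in both groups.

SkyWest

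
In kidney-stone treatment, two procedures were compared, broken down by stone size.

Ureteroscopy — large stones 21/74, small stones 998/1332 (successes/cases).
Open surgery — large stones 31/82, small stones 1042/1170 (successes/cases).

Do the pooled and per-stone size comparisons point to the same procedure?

Large stones: ureteroscopy 21/74 = 28.4%, open surgery 31/82 = 37.8% → open surgery
Small stones: ureteroscopy 998/1332 = 74.9%, open surgery 1042/1170 = 89.1% → open surgery
Overall: ureteroscopy 1019/1406 = 72.5%, open surgery 1073/1252 = 85.7% → open surgery
Open surgery wins overall and in every stone group — no reversal.

Yes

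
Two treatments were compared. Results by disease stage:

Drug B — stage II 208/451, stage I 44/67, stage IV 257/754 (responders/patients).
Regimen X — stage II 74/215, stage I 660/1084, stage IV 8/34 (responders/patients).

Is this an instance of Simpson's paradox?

Yes

Stage II: Drug B 208/451 = 46.1%, Regimen X 74/215 = 34.4% → Drug B
Stage I: Drug B 44/67 = 65.7%, Regimen X 660/1084 = 60.9% → Drug B
Stage IV: Drug B 257/754 = 34.1%, Regimen X 8/34 = 23.5% → Drug B
Overall: Drug B 509/1272 = 40.0%, Regimen X 742/1333 = 55.7% → Regimen X
Drug B wins each disease group but Regimen X wins overall — the comparison reverses. Drug B's patients skew toward stage IV, which has a lower base rate.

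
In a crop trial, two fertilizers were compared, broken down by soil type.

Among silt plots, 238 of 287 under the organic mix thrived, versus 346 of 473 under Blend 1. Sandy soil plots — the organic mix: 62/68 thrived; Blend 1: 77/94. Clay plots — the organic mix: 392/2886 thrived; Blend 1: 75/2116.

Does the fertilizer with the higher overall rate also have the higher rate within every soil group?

Silt: the organic mix 238/287 = 82.9%, Blend 1 346/473 = 73.2% → the organic mix
Sandy soil: the organic mix 62/68 = 91.2%, Blend 1 77/94 = 81.9% → the organic mix
Clay: the organic mix 392/2886 = 13.6%, Blend 1 75/2116 = 3.5% → the organic mix
Overall: the organic mix 692/3241 = 21.4%, Blend 1 498/2683 = 18.6% → the organic mix
The organic mix wins overall and in every soil group — no reversal.

Yes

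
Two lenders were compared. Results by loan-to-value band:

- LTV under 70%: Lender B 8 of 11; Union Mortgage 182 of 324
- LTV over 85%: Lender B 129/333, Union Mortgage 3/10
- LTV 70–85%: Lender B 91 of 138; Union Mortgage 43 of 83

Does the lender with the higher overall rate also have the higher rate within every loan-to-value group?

No

LTV under 70%: Lender B 8/11 = 72.7%, Union Mortgage 182/324 = 56.2% → Lender B
LTV over 85%: Lender B 129/333 = 38.7%, Union Mortgage 3/10 = 30.0% → Lender B
LTV 70–85%: Lender B 91/138 = 65.9%, Union Mortgage 43/83 = 51.8% → Lender B
Overall: Lender B 228/482 = 47.3%, Union Mortgage 228/417 = 54.7% → Union Mortgage
Lender B wins each loan-to-value group but Union Mortgage wins overall — the comparison reverses. Lender B's loans skew toward LTV over 85%, which has a lower base rate.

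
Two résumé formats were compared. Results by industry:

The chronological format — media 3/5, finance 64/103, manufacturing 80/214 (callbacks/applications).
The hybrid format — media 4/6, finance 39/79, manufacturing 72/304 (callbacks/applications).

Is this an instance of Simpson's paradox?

No

Media: the chronological format 3/5 = 60.0%, the hybrid format 4/6 = 66.7% → the hybrid format
Finance: the chronological format 64/103 = 62.1%, the hybrid format 39/79 = 49.4% → the chronological format
Manufacturing: the chronological format 80/214 = 37.4%, the hybrid format 72/304 = 23.7% → the chronological format
Overall: the chronological format 147/322 = 45.7%, the hybrid format 115/389 = 29.6% → the chronological format
Neither sweeps: the chronological format wins 2 of 3 groups, the hybrid format wins 1. The chronological format wins overall but not every group — no Simpson reversal.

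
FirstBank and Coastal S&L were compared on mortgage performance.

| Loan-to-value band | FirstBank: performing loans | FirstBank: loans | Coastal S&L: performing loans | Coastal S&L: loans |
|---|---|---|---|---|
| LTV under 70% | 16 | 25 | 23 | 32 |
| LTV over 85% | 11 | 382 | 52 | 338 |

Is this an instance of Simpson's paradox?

No

LTV under 70%: FirstBank 16/25 = 64.0%, Coastal S&L 23/32 = 71.9% → Coastal S&L
LTV over 85%: FirstBank 11/382 = 2.9%, Coastal S&L 52/338 = 15.4% → Coastal S&L
Overall: FirstBank 27/407 = 6.6%, Coastal S&L 75/370 = 20.3% → Coastal S&L
Coastal S&L wins overall and in every loan-to-value group — no reversal.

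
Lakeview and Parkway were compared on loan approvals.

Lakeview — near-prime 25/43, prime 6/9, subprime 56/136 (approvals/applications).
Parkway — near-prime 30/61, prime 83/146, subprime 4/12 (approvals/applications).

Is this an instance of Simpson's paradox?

Near-prime: Lakeview 25/43 = 58.1%, Parkway 30/61 = 49.2% → Lakeview
Prime: Lakeview 6/9 = 66.7%, Parkway 83/146 = 56.8% → Lakeview
Subprime: Lakeview 56/136 = 41.2%, Parkway 4/12 = 33.3% → Lakeview
Overall: Lakeview 87/188 = 46.3%, Parkway 117/219 = 53.4% → Parkway
Lakeview wins each credit group but Parkway wins overall — the comparison reverses. Lakeview's applications skew toward subprime, which has a lower base rate.

Yes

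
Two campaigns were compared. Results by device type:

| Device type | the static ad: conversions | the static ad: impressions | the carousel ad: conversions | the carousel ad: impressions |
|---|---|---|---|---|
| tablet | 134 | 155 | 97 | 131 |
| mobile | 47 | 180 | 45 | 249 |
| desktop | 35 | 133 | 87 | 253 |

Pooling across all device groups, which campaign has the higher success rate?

the static ad

Tablet: the static ad 134/155 = 86.5%, the carousel ad 97/131 = 74.0% → the static ad
Mobile: the static ad 47/180 = 26.1%, the carousel ad 45/249 = 18.1% → the static ad
Desktop: the static ad 35/133 = 26.3%, the carousel ad 87/253 = 34.4% → the carousel ad
Overall: the static ad 216/468 = 46.2%, the carousel ad 229/633 = 36.2% → the static ad
(Neither sweeps every device group, but the static ad has the higher pooled rate.)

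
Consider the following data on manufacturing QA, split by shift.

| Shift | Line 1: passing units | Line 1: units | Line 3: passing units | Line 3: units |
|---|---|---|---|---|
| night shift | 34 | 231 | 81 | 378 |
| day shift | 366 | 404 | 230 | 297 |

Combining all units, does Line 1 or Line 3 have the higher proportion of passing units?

Line 1

Night shift: Line 1 34/231 = 14.7%, Line 3 81/378 = 21.4% → Line 3
Day shift: Line 1 366/404 = 90.6%, Line 3 230/297 = 77.4% → Line 1
Overall: Line 1 400/635 = 63.0%, Line 3 311/675 = 46.1% → Line 1
(Neither sweeps every shift group, but Line 1 has the higher pooled rate.)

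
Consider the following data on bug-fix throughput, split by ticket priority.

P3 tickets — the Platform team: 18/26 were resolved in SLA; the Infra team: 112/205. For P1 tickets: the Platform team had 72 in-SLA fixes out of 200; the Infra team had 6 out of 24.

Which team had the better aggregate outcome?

the Infra team

P3: the Platform team 18/26 = 69.2%, the Infra team 112/205 = 54.6% → the Platform team
P1: the Platform team 72/200 = 36.0%, the Infra team 6/24 = 25.0% → the Platform team
Overall: the Platform team 90/226 = 39.8%, the Infra team 118/229 = 51.5% → the Infra team
(The Platform team wins every ticket group but the Infra team wins overall — the Platform team's tickets skew toward the low-rate P1 group.)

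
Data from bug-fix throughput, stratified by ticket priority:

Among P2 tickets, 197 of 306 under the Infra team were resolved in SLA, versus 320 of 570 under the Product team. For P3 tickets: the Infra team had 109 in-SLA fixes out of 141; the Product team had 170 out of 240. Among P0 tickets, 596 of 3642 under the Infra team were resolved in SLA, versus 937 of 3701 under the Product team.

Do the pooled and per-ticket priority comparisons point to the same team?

No

P2: the Infra team 197/306 = 64.4%, the Product team 320/570 = 56.1% → the Infra team
P3: the Infra team 109/141 = 77.3%, the Product team 170/240 = 70.8% → the Infra team
P0: the Infra team 596/3642 = 16.4%, the Product team 937/3701 = 25.3% → the Product team
Overall: the Infra team 902/4089 = 22.1%, the Product team 1427/4511 = 31.6% → the Product team
Neither sweeps: the Infra team wins 2 of 3 groups, the Product team wins 1. The Product team wins overall but not every group — no Simpson reversal.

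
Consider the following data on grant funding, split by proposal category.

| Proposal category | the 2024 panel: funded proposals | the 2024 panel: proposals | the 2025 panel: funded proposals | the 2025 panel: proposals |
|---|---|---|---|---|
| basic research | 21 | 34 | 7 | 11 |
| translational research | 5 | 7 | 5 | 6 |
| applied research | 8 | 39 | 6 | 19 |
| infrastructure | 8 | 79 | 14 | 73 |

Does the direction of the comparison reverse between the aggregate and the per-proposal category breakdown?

Basic research: the 2024 panel 21/34 = 61.8%, the 2025 panel 7/11 = 63.6% → the 2025 panel
Translational research: the 2024 panel 5/7 = 71.4%, the 2025 panel 5/6 = 83.3% → the 2025 panel
Applied research: the 2024 panel 8/39 = 20.5%, the 2025 panel 6/19 = 31.6% → the 2025 panel
Infrastructure: the 2024 panel 8/79 = 10.1%, the 2025 panel 14/73 = 19.2% → the 2025 panel
Overall: the 2024 panel 42/159 = 26.4%, the 2025 panel 32/109 = 29.4% → the 2025 panel
The 2025 panel wins overall and in every proposal group — no reversal.

No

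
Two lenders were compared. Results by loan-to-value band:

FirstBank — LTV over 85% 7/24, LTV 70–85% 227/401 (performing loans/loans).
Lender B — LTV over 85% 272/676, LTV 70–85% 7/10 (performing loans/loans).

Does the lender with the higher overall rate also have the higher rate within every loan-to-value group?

No

LTV over 85%: FirstBank 7/24 = 29.2%, Lender B 272/676 = 40.2% → Lender B
LTV 70–85%: FirstBank 227/401 = 56.6%, Lender B 7/10 = 70.0% → Lender B
Overall: FirstBank 234/425 = 55.1%, Lender B 279/686 = 40.7% → FirstBank
Lender B wins each loan-to-value group but FirstBank wins overall — the comparison reverses. Lender B's loans skew toward LTV over 85%, which has a lower base rate.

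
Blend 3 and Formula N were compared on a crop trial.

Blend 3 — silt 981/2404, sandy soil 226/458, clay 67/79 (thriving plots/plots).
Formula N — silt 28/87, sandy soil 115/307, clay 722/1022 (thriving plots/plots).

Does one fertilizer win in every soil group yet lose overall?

Silt: Blend 3 981/2404 = 40.8%, Formula N 28/87 = 32.2% → Blend 3
Sandy soil: Blend 3 226/458 = 49.3%, Formula N 115/307 = 37.5% → Blend 3
Clay: Blend 3 67/79 = 84.8%, Formula N 722/1022 = 70.6% → Blend 3
Overall: Blend 3 1274/2941 = 43.3%, Formula N 865/1416 = 61.1% → Formula N
Blend 3 wins each soil group but Formula N wins overall — the comparison reverses. Blend 3's plots skew toward silt, which has a lower base rate.

Yes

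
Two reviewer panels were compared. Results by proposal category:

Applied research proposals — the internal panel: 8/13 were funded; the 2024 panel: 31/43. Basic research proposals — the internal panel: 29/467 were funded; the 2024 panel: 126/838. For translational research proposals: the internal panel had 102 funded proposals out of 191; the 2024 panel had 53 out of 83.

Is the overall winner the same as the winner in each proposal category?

Yes

Applied research: the internal panel 8/13 = 61.5%, the 2024 panel 31/43 = 72.1% → the 2024 panel
Basic research: the internal panel 29/467 = 6.2%, the 2024 panel 126/838 = 15.0% → the 2024 panel
Translational research: the internal panel 102/191 = 53.4%, the 2024 panel 53/83 = 63.9% → the 2024 panel
Overall: the internal panel 139/671 = 20.7%, the 2024 panel 210/964 = 21.8% → the 2024 panel
The 2024 panel wins overall and in every proposal group — no reversal.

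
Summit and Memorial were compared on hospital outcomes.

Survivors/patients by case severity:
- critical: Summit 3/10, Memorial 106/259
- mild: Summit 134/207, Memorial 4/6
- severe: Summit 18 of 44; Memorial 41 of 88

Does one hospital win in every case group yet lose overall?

Yes

Critical: Summit 3/10 = 30.0%, Memorial 106/259 = 40.9% → Memorial
Mild: Summit 134/207 = 64.7%, Memorial 4/6 = 66.7% → Memorial
Severe: Summit 18/44 = 40.9%, Memorial 41/88 = 46.6% → Memorial
Overall: Summit 155/261 = 59.4%, Memorial 151/353 = 42.8% → Summit
Memorial wins each case group but Summit wins overall — the comparison reverses. Memorial's patients skew toward critical, which has a lower base rate.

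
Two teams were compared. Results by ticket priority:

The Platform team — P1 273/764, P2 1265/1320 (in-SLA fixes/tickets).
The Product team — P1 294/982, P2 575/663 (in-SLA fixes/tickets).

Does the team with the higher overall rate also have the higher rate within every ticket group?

Yes

P1: the Platform team 273/764 = 35.7%, the Product team 294/982 = 29.9% → the Platform team
P2: the Platform team 1265/1320 = 95.8%, the Product team 575/663 = 86.7% → the Platform team
Overall: the Platform team 1538/2084 = 73.8%, the Product team 869/1645 = 52.8% → the Platform team
The Platform team wins overall and in every ticket group — no reversal.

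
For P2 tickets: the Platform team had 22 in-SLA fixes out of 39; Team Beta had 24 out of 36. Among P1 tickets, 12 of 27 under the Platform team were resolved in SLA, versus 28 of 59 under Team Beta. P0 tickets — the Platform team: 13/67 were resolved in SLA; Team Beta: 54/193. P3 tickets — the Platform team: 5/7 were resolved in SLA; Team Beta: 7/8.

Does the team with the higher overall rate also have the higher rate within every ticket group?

P2: the Platform team 22/39 = 56.4%, Team Beta 24/36 = 66.7% → Team Beta
P1: the Platform team 12/27 = 44.4%, Team Beta 28/59 = 47.5% → Team Beta
P0: the Platform team 13/67 = 19.4%, Team Beta 54/193 = 28.0% → Team Beta
P3: the Platform team 5/7 = 71.4%, Team Beta 7/8 = 87.5% → Team Beta
Overall: the Platform team 52/140 = 37.1%, Team Beta 113/296 = 38.2% → Team Beta
Team Beta wins overall and in every ticket group — no reversal.

Yes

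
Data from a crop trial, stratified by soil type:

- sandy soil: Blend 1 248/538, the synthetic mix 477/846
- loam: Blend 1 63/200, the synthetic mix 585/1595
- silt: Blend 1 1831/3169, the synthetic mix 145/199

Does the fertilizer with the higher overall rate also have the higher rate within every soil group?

Sandy soil: Blend 1 248/538 = 46.1%, the synthetic mix 477/846 = 56.4% → the synthetic mix
Loam: Blend 1 63/200 = 31.5%, the synthetic mix 585/1595 = 36.7% → the synthetic mix
Silt: Blend 1 1831/3169 = 57.8%, the synthetic mix 145/199 = 72.9% → the synthetic mix
Overall: Blend 1 2142/3907 = 54.8%, the synthetic mix 1207/2640 = 45.7% → Blend 1
The synthetic mix wins each soil group but Blend 1 wins overall — the comparison reverses. The synthetic mix's plots skew toward loam, which has a lower base rate.

No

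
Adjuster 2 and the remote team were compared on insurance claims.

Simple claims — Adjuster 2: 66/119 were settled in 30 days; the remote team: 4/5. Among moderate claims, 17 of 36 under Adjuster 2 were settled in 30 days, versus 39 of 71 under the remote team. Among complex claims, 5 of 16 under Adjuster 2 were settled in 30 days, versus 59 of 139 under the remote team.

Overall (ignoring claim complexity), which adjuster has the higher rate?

Adjuster 2

Simple: Adjuster 2 66/119 = 55.5%, the remote team 4/5 = 80.0% → the remote team
Moderate: Adjuster 2 17/36 = 47.2%, the remote team 39/71 = 54.9% → the remote team
Complex: Adjuster 2 5/16 = 31.2%, the remote team 59/139 = 42.4% → the remote team
Overall: Adjuster 2 88/171 = 51.5%, the remote team 102/215 = 47.4% → Adjuster 2
(The remote team wins every claim group but Adjuster 2 wins overall — the remote team's claims skew toward the low-rate complex group.)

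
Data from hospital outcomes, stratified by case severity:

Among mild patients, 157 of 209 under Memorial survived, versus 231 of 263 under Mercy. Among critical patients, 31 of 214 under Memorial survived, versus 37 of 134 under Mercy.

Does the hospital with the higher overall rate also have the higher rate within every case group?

Mild: Memorial 157/209 = 75.1%, Mercy 231/263 = 87.8% → Mercy
Critical: Memorial 31/214 = 14.5%, Mercy 37/134 = 27.6% → Mercy
Overall: Memorial 188/423 = 44.4%, Mercy 268/397 = 67.5% → Mercy
Mercy wins overall and in every case group — no reversal.

Yes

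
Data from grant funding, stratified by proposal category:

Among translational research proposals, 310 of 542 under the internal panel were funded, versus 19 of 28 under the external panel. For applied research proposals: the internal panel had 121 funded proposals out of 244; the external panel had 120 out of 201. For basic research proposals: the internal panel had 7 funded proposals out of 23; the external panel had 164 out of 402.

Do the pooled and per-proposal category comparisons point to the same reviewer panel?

No

Translational research: the internal panel 310/542 = 57.2%, the external panel 19/28 = 67.9% → the external panel
Applied research: the internal panel 121/244 = 49.6%, the external panel 120/201 = 59.7% → the external panel
Basic research: the internal panel 7/23 = 30.4%, the external panel 164/402 = 40.8% → the external panel
Overall: the internal panel 438/809 = 54.1%, the external panel 303/631 = 48.0% → the internal panel
The external panel wins each proposal group but the internal panel wins overall — the comparison reverses. The external panel's proposals skew toward basic research, which has a lower base rate.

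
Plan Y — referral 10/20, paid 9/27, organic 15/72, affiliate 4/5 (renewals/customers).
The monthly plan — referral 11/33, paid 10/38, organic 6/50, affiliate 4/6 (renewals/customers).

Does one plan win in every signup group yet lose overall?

No

Referral: Plan Y 10/20 = 50.0%, the monthly plan 11/33 = 33.3% → Plan Y
Paid: Plan Y 9/27 = 33.3%, the monthly plan 10/38 = 26.3% → Plan Y
Organic: Plan Y 15/72 = 20.8%, the monthly plan 6/50 = 12.0% → Plan Y
Affiliate: Plan Y 4/5 = 80.0%, the monthly plan 4/6 = 66.7% → Plan Y
Overall: Plan Y 38/124 = 30.6%, the monthly plan 31/127 = 24.4% → Plan Y
Plan Y wins overall and in every signup group — no reversal.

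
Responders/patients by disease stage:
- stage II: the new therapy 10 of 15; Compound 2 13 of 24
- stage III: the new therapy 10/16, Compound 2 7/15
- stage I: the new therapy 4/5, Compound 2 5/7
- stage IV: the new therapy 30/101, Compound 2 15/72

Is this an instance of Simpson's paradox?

Stage II: the new therapy 10/15 = 66.7%, Compound 2 13/24 = 54.2% → the new therapy
Stage III: the new therapy 10/16 = 62.5%, Compound 2 7/15 = 46.7% → the new therapy
Stage I: the new therapy 4/5 = 80.0%, Compound 2 5/7 = 71.4% → the new therapy
Stage IV: the new therapy 30/101 = 29.7%, Compound 2 15/72 = 20.8% → the new therapy
Overall: the new therapy 54/137 = 39.4%, Compound 2 40/118 = 33.9% → the new therapy
The new therapy wins overall and in every disease group — no reversal.

No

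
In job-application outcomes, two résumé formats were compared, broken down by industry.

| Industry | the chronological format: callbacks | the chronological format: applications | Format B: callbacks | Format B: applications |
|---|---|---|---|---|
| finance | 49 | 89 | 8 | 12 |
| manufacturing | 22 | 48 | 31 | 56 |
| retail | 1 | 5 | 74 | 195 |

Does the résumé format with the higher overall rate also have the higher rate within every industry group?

No

Finance: the chronological format 49/89 = 55.1%, Format B 8/12 = 66.7% → Format B
Manufacturing: the chronological format 22/48 = 45.8%, Format B 31/56 = 55.4% → Format B
Retail: the chronological format 1/5 = 20.0%, Format B 74/195 = 37.9% → Format B
Overall: the chronological format 72/142 = 50.7%, Format B 113/263 = 43.0% → the chronological format
Format B wins each industry group but the chronological format wins overall — the comparison reverses. Format B's applications skew toward retail, which has a lower base rate.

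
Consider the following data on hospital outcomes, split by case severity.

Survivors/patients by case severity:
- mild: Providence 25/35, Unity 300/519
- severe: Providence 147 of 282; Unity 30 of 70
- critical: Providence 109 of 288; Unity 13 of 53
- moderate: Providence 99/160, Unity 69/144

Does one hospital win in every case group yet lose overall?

Yes

Mild: Providence 25/35 = 71.4%, Unity 300/519 = 57.8% → Providence
Severe: Providence 147/282 = 52.1%, Unity 30/70 = 42.9% → Providence
Critical: Providence 109/288 = 37.8%, Unity 13/53 = 24.5% → Providence
Moderate: Providence 99/160 = 61.9%, Unity 69/144 = 47.9% → Providence
Overall: Providence 380/765 = 49.7%, Unity 412/786 = 52.4% → Unity
Providence wins each case group but Unity wins overall — the comparison reverses. Providence's patients skew toward critical, which has a lower base rate.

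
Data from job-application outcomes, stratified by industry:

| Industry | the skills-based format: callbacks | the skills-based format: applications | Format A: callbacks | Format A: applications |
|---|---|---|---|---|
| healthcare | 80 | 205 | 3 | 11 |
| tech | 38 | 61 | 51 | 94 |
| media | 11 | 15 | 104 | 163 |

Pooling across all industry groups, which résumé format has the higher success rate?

Format A

Healthcare: the skills-based format 80/205 = 39.0%, Format A 3/11 = 27.3% → the skills-based format
Tech: the skills-based format 38/61 = 62.3%, Format A 51/94 = 54.3% → the skills-based format
Media: the skills-based format 11/15 = 73.3%, Format A 104/163 = 63.8% → the skills-based format
Overall: the skills-based format 129/281 = 45.9%, Format A 158/268 = 59.0% → Format A
(The skills-based format wins every industry group but Format A wins overall — the skills-based format's applications skew toward the low-rate healthcare group.)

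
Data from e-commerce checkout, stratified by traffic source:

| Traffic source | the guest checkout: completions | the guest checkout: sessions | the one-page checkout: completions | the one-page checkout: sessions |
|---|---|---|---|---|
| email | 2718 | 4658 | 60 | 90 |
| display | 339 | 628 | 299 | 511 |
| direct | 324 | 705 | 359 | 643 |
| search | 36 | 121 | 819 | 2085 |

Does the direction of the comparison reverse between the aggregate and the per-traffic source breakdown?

Email: the guest checkout 2718/4658 = 58.4%, the one-page checkout 60/90 = 66.7% → the one-page checkout
Display: the guest checkout 339/628 = 54.0%, the one-page checkout 299/511 = 58.5% → the one-page checkout
Direct: the guest checkout 324/705 = 46.0%, the one-page checkout 359/643 = 55.8% → the one-page checkout
Search: the guest checkout 36/121 = 29.8%, the one-page checkout 819/2085 = 39.3% → the one-page checkout
Overall: the guest checkout 3417/6112 = 55.9%, the one-page checkout 1537/3329 = 46.2% → the guest checkout
The one-page checkout wins each traffic group but the guest checkout wins overall — the comparison reverses. The one-page checkout's sessions skew toward search, which has a lower base rate.

Yes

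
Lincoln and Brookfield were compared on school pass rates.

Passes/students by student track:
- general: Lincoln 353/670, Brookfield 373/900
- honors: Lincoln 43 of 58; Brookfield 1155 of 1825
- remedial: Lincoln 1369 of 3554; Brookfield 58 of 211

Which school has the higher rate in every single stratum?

General: Lincoln 353/670 = 52.7%, Brookfield 373/900 = 41.4% → Lincoln
Honors: Lincoln 43/58 = 74.1%, Brookfield 1155/1825 = 63.3% → Lincoln
Remedial: Lincoln 1369/3554 = 38.5%, Brookfield 58/211 = 27.5% → Lincoln
Lincoln has the higher rate in all 3 groups.

Lincoln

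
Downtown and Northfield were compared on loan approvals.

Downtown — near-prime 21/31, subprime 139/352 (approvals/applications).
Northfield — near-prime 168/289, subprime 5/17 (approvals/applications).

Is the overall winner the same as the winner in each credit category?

No

Near-prime: Downtown 21/31 = 67.7%, Northfield 168/289 = 58.1% → Downtown
Subprime: Downtown 139/352 = 39.5%, Northfield 5/17 = 29.4% → Downtown
Overall: Downtown 160/383 = 41.8%, Northfield 173/306 = 56.5% → Northfield
Downtown wins each credit group but Northfield wins overall — the comparison reverses. Downtown's applications skew toward subprime, which has a lower base rate.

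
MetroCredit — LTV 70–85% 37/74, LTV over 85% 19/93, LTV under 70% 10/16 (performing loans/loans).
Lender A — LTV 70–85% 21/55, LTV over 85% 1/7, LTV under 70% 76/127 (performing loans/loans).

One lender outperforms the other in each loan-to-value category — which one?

MetroCredit

LTV 70–85%: MetroCredit 37/74 = 50.0%, Lender A 21/55 = 38.2% → MetroCredit
LTV over 85%: MetroCredit 19/93 = 20.4%, Lender A 1/7 = 14.3% → MetroCredit
LTV under 70%: MetroCredit 10/16 = 62.5%, Lender A 76/127 = 59.8% → MetroCredit
MetroCredit has the higher rate in all 3 groups.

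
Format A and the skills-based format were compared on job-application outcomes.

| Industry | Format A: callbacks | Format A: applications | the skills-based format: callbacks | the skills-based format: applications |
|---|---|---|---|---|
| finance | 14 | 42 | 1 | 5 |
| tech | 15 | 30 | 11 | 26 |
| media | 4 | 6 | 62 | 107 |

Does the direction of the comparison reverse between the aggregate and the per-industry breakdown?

Finance: Format A 14/42 = 33.3%, the skills-based format 1/5 = 20.0% → Format A
Tech: Format A 15/30 = 50.0%, the skills-based format 11/26 = 42.3% → Format A
Media: Format A 4/6 = 66.7%, the skills-based format 62/107 = 57.9% → Format A
Overall: Format A 33/78 = 42.3%, the skills-based format 74/138 = 53.6% → the skills-based format
Format A wins each industry group but the skills-based format wins overall — the comparison reverses. Format A's applications skew toward finance, which has a lower base rate.

Yes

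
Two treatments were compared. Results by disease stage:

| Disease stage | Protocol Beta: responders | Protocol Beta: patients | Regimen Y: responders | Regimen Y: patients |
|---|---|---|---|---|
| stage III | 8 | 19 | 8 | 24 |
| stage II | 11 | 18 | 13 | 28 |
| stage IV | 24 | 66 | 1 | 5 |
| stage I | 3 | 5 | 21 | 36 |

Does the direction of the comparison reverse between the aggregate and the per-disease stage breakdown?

Stage III: Protocol Beta 8/19 = 42.1%, Regimen Y 8/24 = 33.3% → Protocol Beta
Stage II: Protocol Beta 11/18 = 61.1%, Regimen Y 13/28 = 46.4% → Protocol Beta
Stage IV: Protocol Beta 24/66 = 36.4%, Regimen Y 1/5 = 20.0% → Protocol Beta
Stage I: Protocol Beta 3/5 = 60.0%, Regimen Y 21/36 = 58.3% → Protocol Beta
Overall: Protocol Beta 46/108 = 42.6%, Regimen Y 43/93 = 46.2% → Regimen Y
Protocol Beta wins each disease group but Regimen Y wins overall — the comparison reverses. Protocol Beta's patients skew toward stage IV, which has a lower base rate.

Yes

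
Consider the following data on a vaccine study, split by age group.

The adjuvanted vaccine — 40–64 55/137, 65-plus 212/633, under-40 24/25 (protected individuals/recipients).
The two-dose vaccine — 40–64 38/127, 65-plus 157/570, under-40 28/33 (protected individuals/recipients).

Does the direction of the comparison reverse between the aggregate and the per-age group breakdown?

No

40–64: the adjuvanted vaccine 55/137 = 40.1%, the two-dose vaccine 38/127 = 29.9% → the adjuvanted vaccine
65-plus: the adjuvanted vaccine 212/633 = 33.5%, the two-dose vaccine 157/570 = 27.5% → the adjuvanted vaccine
Under-40: the adjuvanted vaccine 24/25 = 96.0%, the two-dose vaccine 28/33 = 84.8% → the adjuvanted vaccine
Overall: the adjuvanted vaccine 291/795 = 36.6%, the two-dose vaccine 223/730 = 30.5% → the adjuvanted vaccine
The adjuvanted vaccine wins overall and in every age group — no reversal.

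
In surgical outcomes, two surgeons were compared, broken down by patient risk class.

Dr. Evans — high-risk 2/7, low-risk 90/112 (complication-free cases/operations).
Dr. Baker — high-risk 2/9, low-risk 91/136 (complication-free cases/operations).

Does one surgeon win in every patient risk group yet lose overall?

No

High-risk: Dr. Evans 2/7 = 28.6%, Dr. Baker 2/9 = 22.2% → Dr. Evans
Low-risk: Dr. Evans 90/112 = 80.4%, Dr. Baker 91/136 = 66.9% → Dr. Evans
Overall: Dr. Evans 92/119 = 77.3%, Dr. Baker 93/145 = 64.1% → Dr. Evans
Dr. Evans wins overall and in every patient risk group — no reversal.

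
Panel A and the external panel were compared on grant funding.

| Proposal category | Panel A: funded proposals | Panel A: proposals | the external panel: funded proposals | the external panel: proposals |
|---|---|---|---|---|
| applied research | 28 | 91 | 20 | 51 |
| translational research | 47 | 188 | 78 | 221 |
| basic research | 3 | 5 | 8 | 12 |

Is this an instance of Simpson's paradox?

No

Applied research: Panel A 28/91 = 30.8%, the external panel 20/51 = 39.2% → the external panel
Translational research: Panel A 47/188 = 25.0%, the external panel 78/221 = 35.3% → the external panel
Basic research: Panel A 3/5 = 60.0%, the external panel 8/12 = 66.7% → the external panel
Overall: Panel A 78/284 = 27.5%, the external panel 106/284 = 37.3% → the external panel
The external panel wins overall and in every proposal group — no reversal.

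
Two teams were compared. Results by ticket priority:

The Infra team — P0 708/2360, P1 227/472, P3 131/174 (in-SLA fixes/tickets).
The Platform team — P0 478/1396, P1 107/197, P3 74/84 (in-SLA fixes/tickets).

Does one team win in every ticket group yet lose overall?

No

P0: the Infra team 708/2360 = 30.0%, the Platform team 478/1396 = 34.2% → the Platform team
P1: the Infra team 227/472 = 48.1%, the Platform team 107/197 = 54.3% → the Platform team
P3: the Infra team 131/174 = 75.3%, the Platform team 74/84 = 88.1% → the Platform team
Overall: the Infra team 1066/3006 = 35.5%, the Platform team 659/1677 = 39.3% → the Platform team
The Platform team wins overall and in every ticket group — no reversal.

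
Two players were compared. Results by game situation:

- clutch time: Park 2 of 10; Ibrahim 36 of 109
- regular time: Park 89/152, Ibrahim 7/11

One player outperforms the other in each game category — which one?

Ibrahim

Clutch time: Park 2/10 = 20.0%, Ibrahim 36/109 = 33.0% → Ibrahim
Regular time: Park 89/152 = 58.6%, Ibrahim 7/11 = 63.6% → Ibrahim
Ibrahim has the higher rate in both groups.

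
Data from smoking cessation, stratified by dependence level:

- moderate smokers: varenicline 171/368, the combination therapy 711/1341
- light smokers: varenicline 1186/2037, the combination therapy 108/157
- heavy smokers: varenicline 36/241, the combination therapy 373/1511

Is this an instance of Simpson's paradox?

Yes

Moderate smokers: varenicline 171/368 = 46.5%, the combination therapy 711/1341 = 53.0% → the combination therapy
Light smokers: varenicline 1186/2037 = 58.2%, the combination therapy 108/157 = 68.8% → the combination therapy
Heavy smokers: varenicline 36/241 = 14.9%, the combination therapy 373/1511 = 24.7% → the combination therapy
Overall: varenicline 1393/2646 = 52.6%, the combination therapy 1192/3009 = 39.6% → varenicline
The combination therapy wins each dependence group but varenicline wins overall — the comparison reverses. The combination therapy's participants skew toward heavy smokers, which has a lower base rate.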